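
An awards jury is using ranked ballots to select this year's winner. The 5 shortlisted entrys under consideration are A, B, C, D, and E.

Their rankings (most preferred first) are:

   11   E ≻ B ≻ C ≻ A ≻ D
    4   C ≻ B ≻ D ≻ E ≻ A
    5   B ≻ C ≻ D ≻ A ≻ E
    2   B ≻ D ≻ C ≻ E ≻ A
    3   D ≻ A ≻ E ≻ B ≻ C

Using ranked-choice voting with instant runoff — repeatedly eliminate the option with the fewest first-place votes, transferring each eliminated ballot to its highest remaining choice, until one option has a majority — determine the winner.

Round 1: E 11, B 7, C 4, D 3, A 0. A has the fewest and is eliminated.
Round 2: E 11, B 7, C 4, D 3. D has the fewest and is eliminated.
Round 3: E 14, B 7, C 4. E has a majority.

E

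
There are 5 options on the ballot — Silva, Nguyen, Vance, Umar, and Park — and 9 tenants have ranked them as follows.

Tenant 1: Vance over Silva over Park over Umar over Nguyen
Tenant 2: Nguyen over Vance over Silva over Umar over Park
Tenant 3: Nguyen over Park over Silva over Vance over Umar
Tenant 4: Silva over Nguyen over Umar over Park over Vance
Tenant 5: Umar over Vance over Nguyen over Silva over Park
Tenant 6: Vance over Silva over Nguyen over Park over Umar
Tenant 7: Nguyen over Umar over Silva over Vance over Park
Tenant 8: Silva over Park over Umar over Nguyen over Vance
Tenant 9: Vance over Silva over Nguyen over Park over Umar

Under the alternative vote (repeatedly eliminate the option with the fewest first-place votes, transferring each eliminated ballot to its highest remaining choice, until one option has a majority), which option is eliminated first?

Round 1: Nguyen 3, Vance 3, Silva 2, Umar 1, Park 0. Park has the fewest and is eliminated.
Round 2: Nguyen 3, Vance 3, Silva 2, Umar 1. Umar has the fewest and is eliminated.
Round 3: Vance 4, Nguyen 3, Silva 2. Silva has the fewest and is eliminated.
Round 4: Nguyen 5, Vance 4. Nguyen has a majority.

Park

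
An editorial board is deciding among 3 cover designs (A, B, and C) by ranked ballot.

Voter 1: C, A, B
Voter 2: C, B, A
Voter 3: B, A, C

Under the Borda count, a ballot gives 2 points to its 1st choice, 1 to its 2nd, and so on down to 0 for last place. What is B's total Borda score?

Borda scores:
  A: 1 + 0 + 1 = 2
  B: 0 + 1 + 2 = 3
  C: 2 + 2 + 0 = 4

3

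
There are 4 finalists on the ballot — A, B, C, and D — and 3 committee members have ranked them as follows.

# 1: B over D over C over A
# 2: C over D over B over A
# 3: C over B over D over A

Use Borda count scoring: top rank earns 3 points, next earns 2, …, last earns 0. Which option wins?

Borda scores:
  A: 0 + 0 + 0 = 0
  B: 3 + 1 + 2 = 6
  C: 1 + 3 + 3 = 7
  D: 2 + 2 + 1 = 5
C has the highest total.

C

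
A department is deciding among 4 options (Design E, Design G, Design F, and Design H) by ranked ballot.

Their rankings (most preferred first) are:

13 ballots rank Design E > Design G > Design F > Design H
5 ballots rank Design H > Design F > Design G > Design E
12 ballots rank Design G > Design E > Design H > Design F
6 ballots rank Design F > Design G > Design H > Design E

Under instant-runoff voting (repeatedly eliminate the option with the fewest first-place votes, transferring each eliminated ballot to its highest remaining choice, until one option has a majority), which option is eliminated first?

Design H

Round 1: Design E 13, Design G 12, Design F 6, Design H 5. Design H has the fewest and is eliminated.
Round 2: Design E 13, Design G 12, Design F 11. Design F has the fewest and is eliminated.
Round 3: Design G 23, Design E 13. Design G has a majority.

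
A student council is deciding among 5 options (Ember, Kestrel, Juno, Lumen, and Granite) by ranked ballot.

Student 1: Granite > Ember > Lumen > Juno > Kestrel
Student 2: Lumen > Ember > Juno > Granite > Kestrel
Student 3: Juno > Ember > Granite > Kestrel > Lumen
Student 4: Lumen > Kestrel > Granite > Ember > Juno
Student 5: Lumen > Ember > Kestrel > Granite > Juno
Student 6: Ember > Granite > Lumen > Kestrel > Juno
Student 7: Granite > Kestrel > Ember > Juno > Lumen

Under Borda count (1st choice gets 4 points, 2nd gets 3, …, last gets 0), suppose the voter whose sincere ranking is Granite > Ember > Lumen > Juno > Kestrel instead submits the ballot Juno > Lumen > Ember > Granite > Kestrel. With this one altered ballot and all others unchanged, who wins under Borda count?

Borda totals with the altered ballot: Ember 18, Kestrel 10, Juno 11, Lumen 17, Granite 14.
The winner is unchanged: still Ember.

Ember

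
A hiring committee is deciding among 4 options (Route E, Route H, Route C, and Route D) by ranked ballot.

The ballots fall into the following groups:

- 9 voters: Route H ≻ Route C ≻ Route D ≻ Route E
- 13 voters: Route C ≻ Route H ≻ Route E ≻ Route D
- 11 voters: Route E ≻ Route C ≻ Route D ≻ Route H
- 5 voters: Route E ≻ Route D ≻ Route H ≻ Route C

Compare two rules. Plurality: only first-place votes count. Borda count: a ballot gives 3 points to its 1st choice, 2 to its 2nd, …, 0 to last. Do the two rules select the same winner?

Plurality first-place counts: Route E 16, Route H 9, Route C 13, Route D 0 → Route E.
Borda totals: Route E 61, Route H 58, Route C 79, Route D 30 → Route C.
The two rules disagree: plurality picks Route E, Borda picks Route C.

No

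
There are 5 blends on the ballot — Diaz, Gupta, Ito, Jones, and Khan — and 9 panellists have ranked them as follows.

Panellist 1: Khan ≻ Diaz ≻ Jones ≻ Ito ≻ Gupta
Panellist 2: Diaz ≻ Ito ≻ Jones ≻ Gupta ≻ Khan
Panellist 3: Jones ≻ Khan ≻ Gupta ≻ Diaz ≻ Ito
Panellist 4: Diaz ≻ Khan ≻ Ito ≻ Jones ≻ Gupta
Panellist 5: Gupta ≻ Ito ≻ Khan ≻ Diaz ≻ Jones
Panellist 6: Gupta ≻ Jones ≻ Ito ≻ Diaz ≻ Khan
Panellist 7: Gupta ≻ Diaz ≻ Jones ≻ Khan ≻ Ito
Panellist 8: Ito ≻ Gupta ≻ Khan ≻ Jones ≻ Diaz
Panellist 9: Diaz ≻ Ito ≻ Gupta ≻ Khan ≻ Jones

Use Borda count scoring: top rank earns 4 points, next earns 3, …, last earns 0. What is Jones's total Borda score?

Borda scores:
  Diaz: 3 + 4 + 1 + 4 + 1 + 1 + 3 + 0 + 4 = 21
  Gupta: 0 + 1 + 2 + 0 + 4 + 4 + 4 + 3 + 2 = 20
  Ito: 1 + 3 + 0 + 2 + 3 + 2 + 0 + 4 + 3 = 18
  Jones: 2 + 2 + 4 + 1 + 0 + 3 + 2 + 1 + 0 = 15
  Khan: 4 + 0 + 3 + 3 + 2 + 0 + 1 + 2 + 1 = 16

15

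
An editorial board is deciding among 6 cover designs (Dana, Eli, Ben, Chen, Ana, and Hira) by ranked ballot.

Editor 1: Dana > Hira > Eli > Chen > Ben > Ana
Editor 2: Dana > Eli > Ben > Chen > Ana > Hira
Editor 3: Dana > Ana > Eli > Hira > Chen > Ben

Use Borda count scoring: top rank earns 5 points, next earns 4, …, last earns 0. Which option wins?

Dana

Borda scores:
  Dana: 5 + 5 + 5 = 15
  Eli: 3 + 4 + 3 = 10
  Ben: 1 + 3 + 0 = 4
  Chen: 2 + 2 + 1 = 5
  Ana: 0 + 1 + 4 = 5
  Hira: 4 + 0 + 2 = 6
Dana has the highest total.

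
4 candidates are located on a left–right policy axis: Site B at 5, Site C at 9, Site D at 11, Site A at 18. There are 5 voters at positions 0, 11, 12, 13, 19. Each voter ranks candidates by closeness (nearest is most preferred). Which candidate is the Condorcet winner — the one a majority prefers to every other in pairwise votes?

Site D

With single-peaked preferences on a line, the Condorcet winner is the candidate closest to the median voter.
The median voter (position 12) is closest to Site D at 11.
Check: Site D vs Site C — voters closer to Site D: 4 of 5.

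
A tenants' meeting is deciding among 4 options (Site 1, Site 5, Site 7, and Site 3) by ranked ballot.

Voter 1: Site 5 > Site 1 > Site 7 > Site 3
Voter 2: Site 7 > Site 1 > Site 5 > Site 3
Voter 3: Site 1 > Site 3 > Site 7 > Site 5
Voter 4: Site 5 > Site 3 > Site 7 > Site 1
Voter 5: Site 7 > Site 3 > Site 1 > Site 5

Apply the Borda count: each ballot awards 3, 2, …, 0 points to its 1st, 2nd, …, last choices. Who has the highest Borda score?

Borda scores:
  Site 1: 2 + 2 + 3 + 0 + 1 = 8
  Site 5: 3 + 1 + 0 + 3 + 0 = 7
  Site 7: 1 + 3 + 1 + 1 + 3 = 9
  Site 3: 0 + 0 + 2 + 2 + 2 = 6
Site 7 has the highest total.

Site 7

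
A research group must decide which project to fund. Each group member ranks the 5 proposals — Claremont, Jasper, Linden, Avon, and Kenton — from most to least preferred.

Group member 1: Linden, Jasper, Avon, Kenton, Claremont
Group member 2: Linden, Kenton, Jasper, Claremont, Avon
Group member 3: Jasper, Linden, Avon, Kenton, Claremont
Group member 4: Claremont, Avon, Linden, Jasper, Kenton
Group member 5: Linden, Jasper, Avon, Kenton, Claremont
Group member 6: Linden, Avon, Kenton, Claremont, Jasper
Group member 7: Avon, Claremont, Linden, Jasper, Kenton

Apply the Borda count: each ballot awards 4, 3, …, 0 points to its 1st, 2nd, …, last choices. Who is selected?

Borda scores:
  Claremont: 0 + 1 + 0 + 4 + 0 + 1 + 3 = 9
  Jasper: 3 + 2 + 4 + 1 + 3 + 0 + 1 = 14
  Linden: 4 + 4 + 3 + 2 + 4 + 4 + 2 = 23
  Avon: 2 + 0 + 2 + 3 + 2 + 3 + 4 = 16
  Kenton: 1 + 3 + 1 + 0 + 1 + 2 + 0 = 8
Linden has the highest total.

Linden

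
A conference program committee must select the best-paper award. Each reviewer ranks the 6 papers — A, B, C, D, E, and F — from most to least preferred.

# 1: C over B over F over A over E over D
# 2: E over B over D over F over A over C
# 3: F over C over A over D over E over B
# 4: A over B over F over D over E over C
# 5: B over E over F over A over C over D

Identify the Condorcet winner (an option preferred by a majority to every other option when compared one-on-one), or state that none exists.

B

Head-to-head results (5 voters total):
A vs B: B wins 3–2.
A vs C: A wins 3–2.
A vs D: A wins 4–1.
A vs E: A wins 3–2.
A vs F: F wins 4–1.
B vs C: B wins 3–2.
B vs D: B wins 4–1.
B vs E: B wins 3–2.
B vs F: B wins 4–1.
C vs D: C wins 3–2.
C vs E: E wins 3–2.
C vs F: F wins 4–1.
D vs E: E wins 3–2.
D vs F: F wins 4–1.
E vs F: F wins 3–2.
B beats each rival — A (3–2), C (3–2), D (4–1), E (3–2), F (4–1) — so B is the Condorcet winner.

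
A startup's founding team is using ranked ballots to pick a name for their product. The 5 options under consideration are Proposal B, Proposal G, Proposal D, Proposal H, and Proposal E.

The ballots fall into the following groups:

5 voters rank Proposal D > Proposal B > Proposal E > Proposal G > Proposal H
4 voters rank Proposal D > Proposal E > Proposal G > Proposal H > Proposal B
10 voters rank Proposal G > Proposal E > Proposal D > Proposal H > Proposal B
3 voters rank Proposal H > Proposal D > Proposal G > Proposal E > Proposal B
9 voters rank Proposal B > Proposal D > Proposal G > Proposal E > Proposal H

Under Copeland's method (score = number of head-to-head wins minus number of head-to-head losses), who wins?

Pairwise results:
  Proposal B vs Proposal G: Proposal G wins 17–14.
  Proposal B vs Proposal D: Proposal D wins 22–9.
  Proposal B vs Proposal H: Proposal H wins 17–14.
  Proposal B vs Proposal E: Proposal E wins 17–14.
  Proposal G vs Proposal D: Proposal D wins 21–10.
  Proposal G vs Proposal H: Proposal G wins 28–3.
  Proposal G vs Proposal E: Proposal G wins 22–9.
  Proposal D vs Proposal H: Proposal D wins 28–3.
  Proposal D vs Proposal E: Proposal D wins 21–10.
  Proposal H vs Proposal E: Proposal E wins 28–3.
Copeland scores (wins − losses):
  Proposal B: 0 − 4 = -4
  Proposal G: 3 − 1 = 2
  Proposal D: 4 − 0 = 4
  Proposal H: 1 − 3 = -2
  Proposal E: 2 − 2 = 0
Proposal D has the best Copeland score.

Proposal D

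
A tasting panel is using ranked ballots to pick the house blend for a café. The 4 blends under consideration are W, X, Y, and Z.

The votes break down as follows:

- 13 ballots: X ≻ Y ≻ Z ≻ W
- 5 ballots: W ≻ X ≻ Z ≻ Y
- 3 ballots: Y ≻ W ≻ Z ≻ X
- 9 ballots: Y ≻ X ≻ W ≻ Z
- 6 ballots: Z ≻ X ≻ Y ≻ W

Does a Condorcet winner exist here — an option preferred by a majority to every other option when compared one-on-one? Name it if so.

Head-to-head results (36 voters total):
W vs X: X wins 28–8.
W vs Y: Y wins 31–5.
W vs Z: Z wins 19–17.
X vs Y: X wins 24–12.
X vs Z: X wins 27–9.
Y vs Z: Y wins 25–11.
X beats each rival — W (28–8), Y (24–12), Z (27–9) — so X is the Condorcet winner.

X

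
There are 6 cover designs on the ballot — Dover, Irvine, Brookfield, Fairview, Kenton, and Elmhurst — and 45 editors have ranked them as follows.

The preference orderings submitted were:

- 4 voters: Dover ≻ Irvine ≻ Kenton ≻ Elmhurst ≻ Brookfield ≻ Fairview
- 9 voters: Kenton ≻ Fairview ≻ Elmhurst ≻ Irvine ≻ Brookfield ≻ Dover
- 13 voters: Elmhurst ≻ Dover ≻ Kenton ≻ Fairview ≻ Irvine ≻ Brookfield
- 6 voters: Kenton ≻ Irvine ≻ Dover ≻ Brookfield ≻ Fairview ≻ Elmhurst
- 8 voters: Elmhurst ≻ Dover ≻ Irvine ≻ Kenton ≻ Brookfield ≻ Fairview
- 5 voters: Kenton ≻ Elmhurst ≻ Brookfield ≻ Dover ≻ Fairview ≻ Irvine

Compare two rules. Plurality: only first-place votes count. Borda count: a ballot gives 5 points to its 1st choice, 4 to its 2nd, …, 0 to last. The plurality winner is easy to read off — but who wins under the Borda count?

Plurality first-place counts: Dover 4, Irvine 0, Brookfield 0, Fairview 0, Kenton 20, Elmhurst 21 → Elmhurst.
Borda totals: Dover 132, Irvine 95, Brookfield 48, Fairview 73, Kenton 167, Elmhurst 160 → Kenton.

Kenton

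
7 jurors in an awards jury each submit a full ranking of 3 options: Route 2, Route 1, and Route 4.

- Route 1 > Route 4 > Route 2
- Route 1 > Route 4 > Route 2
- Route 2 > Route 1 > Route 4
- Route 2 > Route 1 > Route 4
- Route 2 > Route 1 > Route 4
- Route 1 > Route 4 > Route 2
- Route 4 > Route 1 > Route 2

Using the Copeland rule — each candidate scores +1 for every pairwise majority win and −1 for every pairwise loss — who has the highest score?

Pairwise results:
  Route 2 vs Route 1: Route 1 wins 4–3.
  Route 2 vs Route 4: Route 4 wins 4–3.
  Route 1 vs Route 4: Route 1 wins 6–1.
Copeland scores (wins − losses):
  Route 2: 0 − 2 = -2
  Route 1: 2 − 0 = 2
  Route 4: 1 − 1 = 0
Route 1 has the best Copeland score.

Route 1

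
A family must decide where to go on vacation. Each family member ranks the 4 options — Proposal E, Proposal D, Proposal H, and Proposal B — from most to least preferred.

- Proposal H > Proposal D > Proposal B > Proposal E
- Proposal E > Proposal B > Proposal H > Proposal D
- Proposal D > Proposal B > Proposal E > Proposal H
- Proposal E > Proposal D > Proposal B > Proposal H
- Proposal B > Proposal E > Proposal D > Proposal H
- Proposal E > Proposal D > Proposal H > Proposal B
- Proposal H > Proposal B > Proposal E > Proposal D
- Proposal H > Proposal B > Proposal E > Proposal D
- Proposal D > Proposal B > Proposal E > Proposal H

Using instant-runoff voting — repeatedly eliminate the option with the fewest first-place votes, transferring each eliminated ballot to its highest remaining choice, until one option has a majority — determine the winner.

Proposal E

Round 1: Proposal E 3, Proposal H 3, Proposal D 2, Proposal B 1. Proposal B has the fewest and is eliminated.
Round 2: Proposal E 4, Proposal H 3, Proposal D 2. Proposal D has the fewest and is eliminated.
Round 3: Proposal E 6, Proposal H 3. Proposal E has a majority.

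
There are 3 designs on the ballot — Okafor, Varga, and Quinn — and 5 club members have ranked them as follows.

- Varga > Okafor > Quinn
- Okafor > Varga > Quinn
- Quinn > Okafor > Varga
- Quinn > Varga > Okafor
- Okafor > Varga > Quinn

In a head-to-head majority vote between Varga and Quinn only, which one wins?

Ballots ranking Varga above Quinn: 3.
Ballots ranking Quinn above Varga: 2.
Varga wins the head-to-head, 3–2.

Varga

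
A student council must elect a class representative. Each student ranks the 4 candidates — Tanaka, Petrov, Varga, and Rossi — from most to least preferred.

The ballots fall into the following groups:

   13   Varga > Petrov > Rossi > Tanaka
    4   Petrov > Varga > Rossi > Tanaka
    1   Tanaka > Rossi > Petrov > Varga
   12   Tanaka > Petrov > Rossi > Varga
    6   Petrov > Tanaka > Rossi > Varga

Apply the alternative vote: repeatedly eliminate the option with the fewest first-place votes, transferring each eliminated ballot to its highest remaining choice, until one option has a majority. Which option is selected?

Round 1: Tanaka 13, Varga 13, Petrov 10, Rossi 0. Rossi has the fewest and is eliminated.
Round 2: Tanaka 13, Varga 13, Petrov 10. Petrov has the fewest and is eliminated.
Round 3: Tanaka 19, Varga 17. Tanaka has a majority.

Tanaka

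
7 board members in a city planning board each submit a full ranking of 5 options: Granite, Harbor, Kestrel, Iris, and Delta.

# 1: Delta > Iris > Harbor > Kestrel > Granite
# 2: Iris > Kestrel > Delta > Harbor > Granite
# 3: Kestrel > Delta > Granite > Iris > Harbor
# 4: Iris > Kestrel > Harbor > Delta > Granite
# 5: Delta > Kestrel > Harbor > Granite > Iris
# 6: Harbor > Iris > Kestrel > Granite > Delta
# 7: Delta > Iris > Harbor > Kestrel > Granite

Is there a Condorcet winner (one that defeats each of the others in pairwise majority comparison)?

Head-to-head results (7 voters total):
Granite vs Harbor: Harbor wins 6–1.
Granite vs Kestrel: Kestrel wins 7–0.
Granite vs Iris: Iris wins 5–2.
Granite vs Delta: Delta wins 6–1.
Harbor vs Kestrel: Kestrel wins 4–3.
Harbor vs Iris: Iris wins 5–2.
Harbor vs Delta: Delta wins 5–2.
Kestrel vs Iris: Iris wins 5–2.
Kestrel vs Delta: Kestrel wins 4–3.
Iris vs Delta: Delta wins 4–3.
No candidate beats all others: Kestrel beats Delta beats Iris beats Kestrel, a majority cycle.

No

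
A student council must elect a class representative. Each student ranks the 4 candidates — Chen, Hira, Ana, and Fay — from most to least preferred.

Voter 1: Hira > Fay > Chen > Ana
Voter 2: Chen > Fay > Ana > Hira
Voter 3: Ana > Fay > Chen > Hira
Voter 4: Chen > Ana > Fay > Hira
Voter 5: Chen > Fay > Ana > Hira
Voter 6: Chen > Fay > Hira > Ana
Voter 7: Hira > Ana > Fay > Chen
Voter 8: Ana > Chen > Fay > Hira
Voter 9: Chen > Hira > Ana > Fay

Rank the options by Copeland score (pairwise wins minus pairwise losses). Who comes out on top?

Chen

Pairwise results:
  Chen vs Hira: Chen wins 7–2.
  Chen vs Ana: Chen wins 6–3.
  Chen vs Fay: Chen wins 6–3.
  Hira vs Ana: Ana wins 5–4.
  Hira vs Fay: Fay wins 6–3.
  Ana vs Fay: Ana wins 5–4.
Copeland scores (wins − losses):
  Chen: 3 − 0 = 3
  Hira: 0 − 3 = -3
  Ana: 2 − 1 = 1
  Fay: 1 − 2 = -1
Chen has the best Copeland score.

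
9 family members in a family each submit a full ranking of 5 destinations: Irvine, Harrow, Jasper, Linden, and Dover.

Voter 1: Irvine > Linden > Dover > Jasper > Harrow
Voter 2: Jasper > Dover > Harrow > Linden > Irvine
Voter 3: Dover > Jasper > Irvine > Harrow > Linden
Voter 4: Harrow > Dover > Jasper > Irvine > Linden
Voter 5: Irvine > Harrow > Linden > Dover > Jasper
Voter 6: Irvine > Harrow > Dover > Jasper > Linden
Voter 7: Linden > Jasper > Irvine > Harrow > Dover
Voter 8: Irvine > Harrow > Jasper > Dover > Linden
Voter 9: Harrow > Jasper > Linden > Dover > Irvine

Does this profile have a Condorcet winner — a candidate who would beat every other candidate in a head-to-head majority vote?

Head-to-head results (9 voters total):
Irvine vs Harrow: Irvine wins 6–3.
Irvine vs Jasper: Jasper wins 5–4.
Irvine vs Linden: Irvine wins 6–3.
Irvine vs Dover: Irvine wins 5–4.
Harrow vs Jasper: Harrow wins 5–4.
Harrow vs Linden: Harrow wins 7–2.
Harrow vs Dover: Harrow wins 6–3.
Jasper vs Linden: Jasper wins 6–3.
Jasper vs Dover: Dover wins 5–4.
Linden vs Dover: Dover wins 5–4.
No candidate beats all others: Irvine beats Harrow beats Jasper beats Irvine, a majority cycle.

No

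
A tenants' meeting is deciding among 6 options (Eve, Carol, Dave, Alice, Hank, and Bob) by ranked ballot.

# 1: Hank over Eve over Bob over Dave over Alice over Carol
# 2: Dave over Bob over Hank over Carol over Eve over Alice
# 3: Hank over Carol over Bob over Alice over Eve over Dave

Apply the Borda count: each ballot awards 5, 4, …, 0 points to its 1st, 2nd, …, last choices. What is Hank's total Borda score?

13

Borda scores:
  Eve: 4 + 1 + 1 = 6
  Carol: 0 + 2 + 4 = 6
  Dave: 2 + 5 + 0 = 7
  Alice: 1 + 0 + 2 = 3
  Hank: 5 + 3 + 5 = 13
  Bob: 3 + 4 + 3 = 10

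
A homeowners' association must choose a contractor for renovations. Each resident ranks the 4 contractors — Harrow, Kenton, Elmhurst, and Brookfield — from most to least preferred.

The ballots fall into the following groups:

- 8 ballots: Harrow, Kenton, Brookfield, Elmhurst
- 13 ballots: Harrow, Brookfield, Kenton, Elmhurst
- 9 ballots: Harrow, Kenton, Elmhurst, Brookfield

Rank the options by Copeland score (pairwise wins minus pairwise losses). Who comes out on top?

Harrow

Pairwise results:
  Harrow vs Kenton: Harrow wins 30–0.
  Harrow vs Elmhurst: Harrow wins 30–0.
  Harrow vs Brookfield: Harrow wins 30–0.
  Kenton vs Elmhurst: Kenton wins 30–0.
  Kenton vs Brookfield: Kenton wins 17–13.
  Elmhurst vs Brookfield: Brookfield wins 21–9.
Copeland scores (wins − losses):
  Harrow: 3 − 0 = 3
  Kenton: 2 − 1 = 1
  Elmhurst: 0 − 3 = -3
  Brookfield: 1 − 2 = -1
Harrow has the best Copeland score.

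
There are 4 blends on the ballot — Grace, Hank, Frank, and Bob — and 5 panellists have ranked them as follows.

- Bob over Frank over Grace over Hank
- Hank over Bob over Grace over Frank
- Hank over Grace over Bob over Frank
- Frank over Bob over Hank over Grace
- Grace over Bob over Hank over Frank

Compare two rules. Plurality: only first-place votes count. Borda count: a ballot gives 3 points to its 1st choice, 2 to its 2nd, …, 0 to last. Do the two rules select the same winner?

Plurality first-place counts: Grace 1, Hank 2, Frank 1, Bob 1 → Hank.
Borda totals: Grace 7, Hank 8, Frank 5, Bob 10 → Bob.
The two rules disagree: plurality picks Hank, Borda picks Bob.

No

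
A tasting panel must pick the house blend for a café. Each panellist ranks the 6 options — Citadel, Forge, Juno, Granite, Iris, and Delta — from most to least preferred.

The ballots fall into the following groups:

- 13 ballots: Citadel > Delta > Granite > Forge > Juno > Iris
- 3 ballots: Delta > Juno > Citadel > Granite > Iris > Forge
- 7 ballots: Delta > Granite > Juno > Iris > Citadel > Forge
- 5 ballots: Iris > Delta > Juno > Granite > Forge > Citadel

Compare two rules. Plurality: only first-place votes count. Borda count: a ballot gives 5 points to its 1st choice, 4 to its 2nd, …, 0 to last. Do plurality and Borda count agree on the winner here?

No

Plurality first-place counts: Citadel 13, Forge 0, Juno 0, Granite 0, Iris 5, Delta 10 → Citadel.
Borda totals: Citadel 81, Forge 31, Juno 61, Granite 83, Iris 42, Delta 122 → Delta.
The two rules disagree: plurality picks Citadel, Borda picks Delta.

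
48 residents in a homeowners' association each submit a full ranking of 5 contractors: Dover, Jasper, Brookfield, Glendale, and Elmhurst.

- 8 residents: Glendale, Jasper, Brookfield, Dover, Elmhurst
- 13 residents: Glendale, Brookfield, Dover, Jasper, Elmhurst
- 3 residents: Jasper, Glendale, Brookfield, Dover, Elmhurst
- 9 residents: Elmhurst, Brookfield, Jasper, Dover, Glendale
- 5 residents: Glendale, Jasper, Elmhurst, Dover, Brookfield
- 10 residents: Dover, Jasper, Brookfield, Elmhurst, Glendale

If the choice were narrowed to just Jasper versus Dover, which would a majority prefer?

Ballots ranking Jasper above Dover: 8+3+9+5 = 25.
Ballots ranking Dover above Jasper: 13+10 = 23.
Jasper wins the head-to-head, 25–23.

Jasper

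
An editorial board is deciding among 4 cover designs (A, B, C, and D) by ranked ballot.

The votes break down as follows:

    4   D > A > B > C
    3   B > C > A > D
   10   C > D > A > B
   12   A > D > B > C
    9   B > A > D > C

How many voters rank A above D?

24

Ballots ranking A above D: 3+12+9 = 24.
Ballots ranking D above A: 4+10 = 14.
So 24 of 38 voters prefer A to D.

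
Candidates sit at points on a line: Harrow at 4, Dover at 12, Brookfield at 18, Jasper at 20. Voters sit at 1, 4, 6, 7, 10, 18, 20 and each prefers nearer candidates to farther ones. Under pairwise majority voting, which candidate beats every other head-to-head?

Harrow

With single-peaked preferences on a line, the Condorcet winner is the candidate closest to the median voter.
The median voter (position 7) is closest to Harrow at 4.
Check: Harrow vs Dover — voters closer to Harrow: 4 of 7.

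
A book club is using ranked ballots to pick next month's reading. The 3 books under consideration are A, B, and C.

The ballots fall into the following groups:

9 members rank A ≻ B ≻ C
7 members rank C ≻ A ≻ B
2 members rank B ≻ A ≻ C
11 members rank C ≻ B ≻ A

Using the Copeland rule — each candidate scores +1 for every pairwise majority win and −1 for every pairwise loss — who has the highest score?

Pairwise results:
  A vs B: A wins 16–13.
  A vs C: C wins 18–11.
  B vs C: C wins 18–11.
Copeland scores (wins − losses):
  A: 1 − 1 = 0
  B: 0 − 2 = -2
  C: 2 − 0 = 2
C has the best Copeland score.

C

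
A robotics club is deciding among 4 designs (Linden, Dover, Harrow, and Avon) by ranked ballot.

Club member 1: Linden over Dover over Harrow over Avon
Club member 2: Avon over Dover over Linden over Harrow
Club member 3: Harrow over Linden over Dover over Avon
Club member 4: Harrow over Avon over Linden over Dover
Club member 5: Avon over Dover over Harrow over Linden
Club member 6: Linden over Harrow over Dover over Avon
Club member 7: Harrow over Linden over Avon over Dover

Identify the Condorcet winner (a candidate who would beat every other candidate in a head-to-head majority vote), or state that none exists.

Head-to-head results (7 voters total):
Linden vs Dover: Linden wins 5–2.
Linden vs Harrow: Harrow wins 4–3.
Linden vs Avon: Linden wins 4–3.
Dover vs Harrow: Harrow wins 4–3.
Dover vs Avon: Avon wins 4–3.
Harrow vs Avon: Harrow wins 5–2.
Harrow beats each rival — Linden (4–3), Dover (4–3), Avon (5–2) — so Harrow is the Condorcet winner.

Harrow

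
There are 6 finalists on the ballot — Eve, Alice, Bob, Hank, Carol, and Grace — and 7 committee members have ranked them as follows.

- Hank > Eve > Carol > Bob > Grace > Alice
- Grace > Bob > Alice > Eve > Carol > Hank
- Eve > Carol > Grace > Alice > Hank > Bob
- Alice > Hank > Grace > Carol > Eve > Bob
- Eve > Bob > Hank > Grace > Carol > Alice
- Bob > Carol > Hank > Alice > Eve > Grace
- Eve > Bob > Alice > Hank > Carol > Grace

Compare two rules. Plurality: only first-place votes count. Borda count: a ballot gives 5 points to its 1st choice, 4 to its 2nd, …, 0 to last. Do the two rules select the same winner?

Yes

Plurality first-place counts: Eve 3, Alice 1, Bob 1, Hank 1, Carol 0, Grace 1 → Eve.
Borda totals: Eve 23, Alice 15, Bob 19, Hank 18, Carol 16, Grace 14 → Eve.
The two rules agree on Eve.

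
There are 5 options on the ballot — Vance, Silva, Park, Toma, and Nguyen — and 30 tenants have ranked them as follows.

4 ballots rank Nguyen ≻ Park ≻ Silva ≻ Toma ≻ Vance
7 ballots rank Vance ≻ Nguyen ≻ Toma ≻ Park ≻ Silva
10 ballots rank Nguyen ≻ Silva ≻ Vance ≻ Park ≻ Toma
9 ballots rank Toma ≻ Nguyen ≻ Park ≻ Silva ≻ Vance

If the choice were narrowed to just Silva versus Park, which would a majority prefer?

Ballots ranking Silva above Park: 10.
Ballots ranking Park above Silva: 4+7+9 = 20.
Park wins the head-to-head, 20–10.

Park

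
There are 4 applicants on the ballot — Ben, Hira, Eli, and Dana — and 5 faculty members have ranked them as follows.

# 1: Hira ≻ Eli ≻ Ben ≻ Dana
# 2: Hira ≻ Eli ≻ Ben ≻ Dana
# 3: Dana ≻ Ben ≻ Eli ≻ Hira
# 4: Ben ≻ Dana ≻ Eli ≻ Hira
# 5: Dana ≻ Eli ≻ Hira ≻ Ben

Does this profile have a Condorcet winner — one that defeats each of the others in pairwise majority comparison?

No

Head-to-head results (5 voters total):
Ben vs Hira: Hira wins 3–2.
Ben vs Eli: Eli wins 3–2.
Ben vs Dana: Ben wins 3–2.
Hira vs Eli: Eli wins 3–2.
Hira vs Dana: Dana wins 3–2.
Eli vs Dana: Dana wins 3–2.
No candidate beats all others: Ben beats Dana beats Hira beats Ben, a majority cycle.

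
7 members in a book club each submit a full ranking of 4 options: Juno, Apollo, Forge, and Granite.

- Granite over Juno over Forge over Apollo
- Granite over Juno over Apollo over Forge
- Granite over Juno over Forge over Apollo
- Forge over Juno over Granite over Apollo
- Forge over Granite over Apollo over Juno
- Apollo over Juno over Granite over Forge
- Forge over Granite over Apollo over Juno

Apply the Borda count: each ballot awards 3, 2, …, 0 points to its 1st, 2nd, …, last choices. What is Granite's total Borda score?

Borda scores:
  Juno: 2 + 2 + 2 + 2 + 0 + 2 + 0 = 10
  Apollo: 0 + 1 + 0 + 0 + 1 + 3 + 1 = 6
  Forge: 1 + 0 + 1 + 3 + 3 + 0 + 3 = 11
  Granite: 3 + 3 + 3 + 1 + 2 + 1 + 2 = 15

15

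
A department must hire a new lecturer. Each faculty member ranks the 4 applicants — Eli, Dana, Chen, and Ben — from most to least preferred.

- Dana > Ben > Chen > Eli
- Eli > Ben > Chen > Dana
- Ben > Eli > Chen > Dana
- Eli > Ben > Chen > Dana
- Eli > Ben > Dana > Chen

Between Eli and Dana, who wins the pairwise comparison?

Ballots ranking Eli above Dana: 4.
Ballots ranking Dana above Eli: 1.
Eli wins the head-to-head, 4–1.

Eli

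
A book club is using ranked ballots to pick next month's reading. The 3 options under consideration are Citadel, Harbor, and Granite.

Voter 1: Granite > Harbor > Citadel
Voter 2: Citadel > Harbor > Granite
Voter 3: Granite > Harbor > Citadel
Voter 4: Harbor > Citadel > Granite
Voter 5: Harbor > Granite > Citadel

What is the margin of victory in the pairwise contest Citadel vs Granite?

1

Ballots ranking Citadel above Granite: 2.
Ballots ranking Granite above Citadel: 3.
Granite wins 3–2, a margin of 1.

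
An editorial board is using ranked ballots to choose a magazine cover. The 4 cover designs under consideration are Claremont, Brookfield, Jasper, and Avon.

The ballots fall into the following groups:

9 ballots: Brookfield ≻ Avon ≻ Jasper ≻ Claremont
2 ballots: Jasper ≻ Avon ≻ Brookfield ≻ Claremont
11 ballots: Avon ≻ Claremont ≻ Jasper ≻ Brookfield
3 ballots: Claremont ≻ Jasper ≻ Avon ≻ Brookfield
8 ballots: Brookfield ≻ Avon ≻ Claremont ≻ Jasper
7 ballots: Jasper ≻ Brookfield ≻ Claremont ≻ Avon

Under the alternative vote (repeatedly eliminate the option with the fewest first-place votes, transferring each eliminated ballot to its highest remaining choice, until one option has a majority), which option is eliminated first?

Round 1: Brookfield 17, Avon 11, Jasper 9, Claremont 3. Claremont has the fewest and is eliminated.
Round 2: Brookfield 17, Jasper 12, Avon 11. Avon has the fewest and is eliminated.
Round 3: Jasper 23, Brookfield 17. Jasper has a majority.

Claremont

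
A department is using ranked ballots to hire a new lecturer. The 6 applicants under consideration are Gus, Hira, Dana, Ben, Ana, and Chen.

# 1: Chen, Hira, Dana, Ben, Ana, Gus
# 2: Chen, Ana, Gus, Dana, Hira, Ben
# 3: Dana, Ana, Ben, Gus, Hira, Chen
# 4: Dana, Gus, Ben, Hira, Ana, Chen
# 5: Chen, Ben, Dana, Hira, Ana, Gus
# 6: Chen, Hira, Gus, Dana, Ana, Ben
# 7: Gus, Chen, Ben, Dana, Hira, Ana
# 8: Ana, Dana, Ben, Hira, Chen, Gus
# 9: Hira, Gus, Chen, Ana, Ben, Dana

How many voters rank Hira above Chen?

Ballots ranking Hira above Chen: 4.
Ballots ranking Chen above Hira: 5.
So 4 of 9 voters prefer Hira to Chen.

4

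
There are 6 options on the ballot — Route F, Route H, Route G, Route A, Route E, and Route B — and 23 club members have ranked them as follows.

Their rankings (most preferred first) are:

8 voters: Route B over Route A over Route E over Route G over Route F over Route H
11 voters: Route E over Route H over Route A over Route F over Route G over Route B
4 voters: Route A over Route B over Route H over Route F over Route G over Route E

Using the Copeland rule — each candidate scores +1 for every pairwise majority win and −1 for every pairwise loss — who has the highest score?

Route A

Pairwise results:
  Route F vs Route H: Route H wins 15–8.
  Route F vs Route G: Route F wins 15–8.
  Route F vs Route A: Route A wins 23–0.
  Route F vs Route E: Route E wins 19–4.
  Route F vs Route B: Route B wins 12–11.
  Route H vs Route G: Route H wins 15–8.
  Route H vs Route A: Route A wins 12–11.
  Route H vs Route E: Route E wins 19–4.
  Route H vs Route B: Route B wins 12–11.
  Route G vs Route A: Route A wins 23–0.
  Route G vs Route E: Route E wins 19–4.
  Route G vs Route B: Route B wins 12–11.
  Route A vs Route E: Route A wins 12–11.
  Route A vs Route B: Route A wins 15–8.
  Route E vs Route B: Route B wins 12–11.
Copeland scores (wins − losses):
  Route F: 1 − 4 = -3
  Route H: 2 − 3 = -1
  Route G: 0 − 5 = -5
  Route A: 5 − 0 = 5
  Route E: 3 − 2 = 1
  Route B: 4 − 1 = 3
Route A has the best Copeland score.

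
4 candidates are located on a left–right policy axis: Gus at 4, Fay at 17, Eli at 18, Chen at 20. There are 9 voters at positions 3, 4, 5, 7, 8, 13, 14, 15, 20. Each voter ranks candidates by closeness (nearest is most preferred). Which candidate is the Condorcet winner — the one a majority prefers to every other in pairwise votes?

Gus

With single-peaked preferences on a line, the Condorcet winner is the candidate closest to the median voter.
The median voter (position 8) is closest to Gus at 4.
Check: Gus vs Fay — voters closer to Gus: 5 of 9.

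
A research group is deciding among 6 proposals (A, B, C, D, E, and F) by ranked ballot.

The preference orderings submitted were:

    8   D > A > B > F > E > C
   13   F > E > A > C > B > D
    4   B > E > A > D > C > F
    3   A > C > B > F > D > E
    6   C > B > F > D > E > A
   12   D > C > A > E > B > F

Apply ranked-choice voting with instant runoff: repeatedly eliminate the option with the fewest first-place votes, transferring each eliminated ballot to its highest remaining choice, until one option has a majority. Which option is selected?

D

Round 1: D 20, F 13, C 6, B 4, A 3, E 0. E has the fewest and is eliminated.
Round 2: D 20, F 13, C 6, B 4, A 3. A has the fewest and is eliminated.
Round 3: D 20, F 13, C 9, B 4. B has the fewest and is eliminated.
Round 4: D 24, F 13, C 9. D has a majority.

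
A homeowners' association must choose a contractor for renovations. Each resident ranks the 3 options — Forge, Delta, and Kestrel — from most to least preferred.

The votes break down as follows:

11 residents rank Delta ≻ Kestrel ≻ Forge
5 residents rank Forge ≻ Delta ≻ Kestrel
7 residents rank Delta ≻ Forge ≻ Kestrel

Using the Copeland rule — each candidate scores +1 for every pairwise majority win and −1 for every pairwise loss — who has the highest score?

Delta

Pairwise results:
  Forge vs Delta: Delta wins 18–5.
  Forge vs Kestrel: Forge wins 12–11.
  Delta vs Kestrel: Delta wins 23–0.
Copeland scores (wins − losses):
  Forge: 1 − 1 = 0
  Delta: 2 − 0 = 2
  Kestrel: 0 − 2 = -2
Delta has the best Copeland score.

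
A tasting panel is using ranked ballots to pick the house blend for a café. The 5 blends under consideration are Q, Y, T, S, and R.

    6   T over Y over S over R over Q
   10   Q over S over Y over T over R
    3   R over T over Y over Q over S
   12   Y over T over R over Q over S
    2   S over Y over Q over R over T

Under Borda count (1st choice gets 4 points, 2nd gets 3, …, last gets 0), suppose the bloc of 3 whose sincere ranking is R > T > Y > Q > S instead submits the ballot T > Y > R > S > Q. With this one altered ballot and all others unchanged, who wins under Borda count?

Borda totals with the altered ballot: Q 56, Y 101, T 82, S 53, R 38.
The winner is unchanged: still Y.

Y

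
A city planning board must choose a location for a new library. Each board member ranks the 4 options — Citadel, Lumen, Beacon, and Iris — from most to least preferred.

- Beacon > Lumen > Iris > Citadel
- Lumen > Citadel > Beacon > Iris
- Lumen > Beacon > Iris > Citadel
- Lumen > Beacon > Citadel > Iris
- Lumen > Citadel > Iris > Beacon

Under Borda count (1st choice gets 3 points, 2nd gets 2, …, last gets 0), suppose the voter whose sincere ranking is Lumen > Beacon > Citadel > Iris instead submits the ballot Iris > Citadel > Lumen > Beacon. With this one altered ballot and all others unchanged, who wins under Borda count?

Borda totals with the altered ballot: Citadel 6, Lumen 12, Beacon 6, Iris 6.
The winner is unchanged: still Lumen.

Lumen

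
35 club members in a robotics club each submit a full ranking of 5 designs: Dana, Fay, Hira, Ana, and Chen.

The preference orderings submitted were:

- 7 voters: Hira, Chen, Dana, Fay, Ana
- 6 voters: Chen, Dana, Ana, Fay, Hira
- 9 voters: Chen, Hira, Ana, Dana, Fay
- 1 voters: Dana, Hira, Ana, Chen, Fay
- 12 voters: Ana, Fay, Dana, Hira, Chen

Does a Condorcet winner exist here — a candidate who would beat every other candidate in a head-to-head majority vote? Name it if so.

Head-to-head results (35 voters total):
Dana vs Fay: Dana wins 23–12.
Dana vs Hira: Dana wins 19–16.
Dana vs Ana: Ana wins 21–14.
Dana vs Chen: Chen wins 22–13.
Fay vs Hira: Fay wins 18–17.
Fay vs Ana: Ana wins 28–7.
Fay vs Chen: Chen wins 23–12.
Hira vs Ana: Ana wins 18–17.
Hira vs Chen: Hira wins 20–15.
Ana vs Chen: Chen wins 22–13.
No candidate beats all others: Dana beats Hira beats Chen beats Dana, a majority cycle.

None — there is no Condorcet winner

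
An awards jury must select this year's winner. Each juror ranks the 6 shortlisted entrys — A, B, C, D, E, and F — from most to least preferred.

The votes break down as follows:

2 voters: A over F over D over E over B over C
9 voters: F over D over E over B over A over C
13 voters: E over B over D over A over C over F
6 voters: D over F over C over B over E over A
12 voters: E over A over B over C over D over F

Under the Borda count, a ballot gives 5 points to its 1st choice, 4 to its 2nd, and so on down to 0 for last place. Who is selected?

E

Borda scores:
  A: 2·5 + 9·1 + 13·2 + 6·0 + 12·4 = 93
  B: 2·1 + 9·2 + 13·4 + 6·2 + 12·3 = 120
  C: 2·0 + 9·0 + 13·1 + 6·3 + 12·2 = 55
  D: 2·3 + 9·4 + 13·3 + 6·5 + 12·1 = 123
  E: 2·2 + 9·3 + 13·5 + 6·1 + 12·5 = 162
  F: 2·4 + 9·5 + 13·0 + 6·4 + 12·0 = 77
E has the highest total.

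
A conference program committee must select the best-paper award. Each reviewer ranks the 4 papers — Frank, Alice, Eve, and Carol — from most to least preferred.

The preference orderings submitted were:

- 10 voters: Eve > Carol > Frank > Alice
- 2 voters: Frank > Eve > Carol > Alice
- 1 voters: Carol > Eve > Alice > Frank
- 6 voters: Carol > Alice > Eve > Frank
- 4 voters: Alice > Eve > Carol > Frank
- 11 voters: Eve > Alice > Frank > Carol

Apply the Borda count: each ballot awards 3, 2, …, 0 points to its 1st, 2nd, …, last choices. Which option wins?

Eve

Borda scores:
  Frank: 10·1 + 2·3 + 0 + 6·0 + 4·0 + 11·1 = 27
  Alice: 10·0 + 2·0 + 1 + 6·2 + 4·3 + 11·2 = 47
  Eve: 10·3 + 2·2 + 2 + 6·1 + 4·2 + 11·3 = 83
  Carol: 10·2 + 2·1 + 3 + 6·3 + 4·1 + 11·0 = 47
Eve has the highest total.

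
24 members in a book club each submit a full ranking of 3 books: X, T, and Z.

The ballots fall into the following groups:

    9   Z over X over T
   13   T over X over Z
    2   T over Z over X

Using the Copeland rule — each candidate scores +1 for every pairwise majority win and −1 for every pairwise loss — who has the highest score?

Pairwise results:
  X vs T: T wins 15–9.
  X vs Z: X wins 13–11.
  T vs Z: T wins 15–9.
Copeland scores (wins − losses):
  X: 1 − 1 = 0
  T: 2 − 0 = 2
  Z: 0 − 2 = -2
T has the best Copeland score.

T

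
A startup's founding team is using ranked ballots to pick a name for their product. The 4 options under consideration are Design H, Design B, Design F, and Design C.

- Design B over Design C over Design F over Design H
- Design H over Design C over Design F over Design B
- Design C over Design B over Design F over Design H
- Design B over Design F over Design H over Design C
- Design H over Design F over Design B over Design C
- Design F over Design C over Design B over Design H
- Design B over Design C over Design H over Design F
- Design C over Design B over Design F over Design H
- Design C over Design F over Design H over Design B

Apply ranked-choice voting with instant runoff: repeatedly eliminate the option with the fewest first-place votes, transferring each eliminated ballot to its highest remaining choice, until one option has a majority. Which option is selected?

Design C

Round 1: Design B 3, Design C 3, Design H 2, Design F 1. Design F has the fewest and is eliminated.
Round 2: Design C 4, Design B 3, Design H 2. Design H has the fewest and is eliminated.
Round 3: Design C 5, Design B 4. Design C has a majority.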